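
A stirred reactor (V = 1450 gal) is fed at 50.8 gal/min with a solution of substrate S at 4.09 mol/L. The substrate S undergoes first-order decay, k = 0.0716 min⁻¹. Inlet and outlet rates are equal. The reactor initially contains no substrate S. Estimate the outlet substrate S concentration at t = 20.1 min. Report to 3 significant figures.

V dC/dt = Q(C_in − C) − k V C.
dC/dt = (Q/V) C_in − (Q/V + k) C; effective rate a = Q/V + k = 0.035034 + 0.0716 = 0.10663 min⁻¹.
C_ss = Q C_in/(Q + kV) = 1.3438 mol/L; C(t) = C_ss + (C₀ − C_ss) e^(−a t).
C(20.1) = 1.3438 + (-1.3438)·e^(−0.10663·20.1) = 1.3438 + (-1.3438)·0.11726 = 1.1862 mol/L.

1.19 mol/L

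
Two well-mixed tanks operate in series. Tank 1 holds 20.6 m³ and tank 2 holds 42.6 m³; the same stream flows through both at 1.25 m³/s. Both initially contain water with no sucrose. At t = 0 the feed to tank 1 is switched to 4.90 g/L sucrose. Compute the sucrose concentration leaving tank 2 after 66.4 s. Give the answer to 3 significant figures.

3.63 g/L

Time constants: τᵢ = Vᵢ/Q for each well-mixed tank.
τ₁ = 20.6/1.25 = 16.480 s; τ₂ = 42.6/1.25 = 34.080 s.
Solving the cascade with C₁(0)=C₂(0)=0 gives C₂(t) = C_in[1 − (τ₁ e^(−t/τ₁) − τ₂ e^(−t/τ₂))/(τ₁ − τ₂)].
At t = 66.4: e^(−t/τ₁) = 0.017790, e^(−t/τ₂) = 0.14251.
C₂ = 4.90·[1 − (16.480·0.017790 − 34.080·0.14251)/(-17.600)] = 4.90·0.74071 = 3.6295 g/L.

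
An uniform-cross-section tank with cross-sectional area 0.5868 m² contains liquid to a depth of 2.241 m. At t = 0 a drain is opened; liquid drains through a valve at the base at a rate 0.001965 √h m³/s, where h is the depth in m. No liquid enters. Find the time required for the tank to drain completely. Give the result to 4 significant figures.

894.1 s

Volume balance on the tank: A dh/dt = −0.001965 √h.
Separate and integrate: 2(√h − √h₀) = −(0.001965/A) t.
Tank is empty when √h = 0: t_empty = 2A√h₀/0.001965.
t_empty = 2·0.5868·√2.241/0.001965 = 1.17360·1.49700/0.001965 = 894.084 s.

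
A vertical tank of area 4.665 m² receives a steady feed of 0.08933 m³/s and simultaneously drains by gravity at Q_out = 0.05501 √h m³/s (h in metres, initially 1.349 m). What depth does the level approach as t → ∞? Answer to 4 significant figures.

Level balance: A dh/dt = 0.08933 − 0.05501 √h. Setting dh/dt = 0:
Q_in = 0.05501 √h_ss ⇒ √h_ss = 0.08933/0.05501 = 1.62389.
h_ss = 1.62389² = 2.63701 m. (Since h₀ = 1.349 m < h_ss, the level will rise toward this value.)

2.637 m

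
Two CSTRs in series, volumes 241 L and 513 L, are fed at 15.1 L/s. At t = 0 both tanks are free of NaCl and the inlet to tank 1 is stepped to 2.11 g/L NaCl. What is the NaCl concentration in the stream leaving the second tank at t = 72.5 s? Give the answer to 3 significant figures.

1.66 g/L

Species balance on tank i: dCᵢ/dt = (Cᵢ₋₁ − Cᵢ)/τᵢ with τᵢ = Vᵢ/Q.
τ₁ = 241/15.1 = 15.960 s; τ₂ = 513/15.1 = 33.974 s.
Solving the cascade with C₁(0)=C₂(0)=0 gives C₂(t) = C_in[1 − (τ₁ e^(−t/τ₁) − τ₂ e^(−t/τ₂))/(τ₁ − τ₂)].
At t = 72.5: e^(−t/τ₁) = 0.010646, e^(−t/τ₂) = 0.11836.
C₂ = 2.11·[1 − (15.960·0.010646 − 33.974·0.11836)/(-18.013)] = 2.11·0.78620 = 1.6589 g/L.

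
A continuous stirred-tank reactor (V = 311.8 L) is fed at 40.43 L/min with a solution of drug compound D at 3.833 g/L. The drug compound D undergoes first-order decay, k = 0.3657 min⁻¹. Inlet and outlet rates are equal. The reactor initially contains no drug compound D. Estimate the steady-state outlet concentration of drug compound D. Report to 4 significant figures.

V dC/dt = Q(C_in − C) − k V C.
At steady state: 0 = Q C_in − (Q + kV) C_ss, so C_ss = Q C_in/(Q + kV).
C_ss = 40.43·3.833/(40.43 + 0.3657·311.8) = 154.968/154.455 = 1.00332 g/L.

1.003 g/L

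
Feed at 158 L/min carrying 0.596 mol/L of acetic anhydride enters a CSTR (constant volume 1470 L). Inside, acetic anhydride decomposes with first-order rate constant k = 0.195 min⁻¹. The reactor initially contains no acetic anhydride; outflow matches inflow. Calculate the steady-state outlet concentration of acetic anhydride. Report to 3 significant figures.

Accumulation = in − out − consumed: V dC/dt = Q C_in − Q C − k V C.
At steady state: 0 = Q C_in − (Q + kV) C_ss, so C_ss = Q C_in/(Q + kV).
C_ss = 158·0.596/(158 + 0.195·1470) = 94.168/444.65 = 0.21178 mol/L.

0.212 mol/L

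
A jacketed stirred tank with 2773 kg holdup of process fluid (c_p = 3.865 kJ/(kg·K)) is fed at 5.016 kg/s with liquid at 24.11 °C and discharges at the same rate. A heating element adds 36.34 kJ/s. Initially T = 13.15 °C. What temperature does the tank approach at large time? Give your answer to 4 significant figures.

Heat balance on the well-mixed liquid: M c_p dT/dt = ṁ c_p (T_in − T) + 36.34.
At steady state dT/dt = 0 ⇒ T_ss = T_in + Q̇/(ṁ c_p) = 24.11 + 36.34/(5.016·3.865) = 25.9845 °C.

25.98 °C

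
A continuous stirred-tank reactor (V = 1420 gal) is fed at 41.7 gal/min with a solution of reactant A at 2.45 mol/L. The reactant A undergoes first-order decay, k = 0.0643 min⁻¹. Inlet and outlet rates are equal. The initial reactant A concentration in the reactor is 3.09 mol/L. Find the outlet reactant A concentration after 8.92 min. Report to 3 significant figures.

V dC/dt = Q(C_in − C) − k V C.
dC/dt = (Q/V) C_in − (Q/V + k) C; effective rate a = Q/V + k = 0.029366 + 0.0643 = 0.093666 min⁻¹.
C_ss = Q C_in/(Q + kV) = 0.76812 mol/L; C(t) = C_ss + (C₀ − C_ss) e^(−a t).
C(8.92) = 0.76812 + (2.3219)·e^(−0.093666·8.92) = 0.76812 + (2.3219)·0.43366 = 1.7750 mol/L.

1.78 mol/L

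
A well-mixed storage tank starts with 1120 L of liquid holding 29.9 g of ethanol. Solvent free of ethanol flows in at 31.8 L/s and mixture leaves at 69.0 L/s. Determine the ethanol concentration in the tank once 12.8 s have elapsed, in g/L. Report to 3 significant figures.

Let m(t) be the amount of ethanol. Volume: V(t) = V₀ + (Q_in − Q_out) t = 1120 − 37.200 t; V(12.8) = 643.84 L.
Solute balance: dm/dt = 0 − Q_out C = −Q_out m/V(t).
dm/m = −Q_out dt/(V₀ − 37.200 t); integrating gives ln(m/m₀) = −(Q_out/(Q_in−Q_out)) ln(V/V₀).
m = m₀ (V₀/V)^(Q_out/(Q_in−Q_out)) = 29.9 × (1120/643.84)^(-1.8548) = 10.708 g.
C = m/V = 10.708/643.84 = 0.016631 g/L.

0.0166 g/L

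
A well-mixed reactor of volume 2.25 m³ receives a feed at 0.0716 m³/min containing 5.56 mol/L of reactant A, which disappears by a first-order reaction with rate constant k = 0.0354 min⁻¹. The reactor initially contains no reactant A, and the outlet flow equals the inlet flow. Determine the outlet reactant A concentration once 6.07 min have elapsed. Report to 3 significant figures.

Accumulation = in − out − consumed: V dC/dt = Q C_in − Q C − k V C.
This is linear with rate a = Q/V + k = 0.067222 min⁻¹.
C_ss = Q C_in/(Q + kV) = 2.6320 mol/L; C(t) = C_ss + (C₀ − C_ss) e^(−a t).
C(6.07) = 2.6320 + (-2.6320)·e^(−0.067222·6.07) = 2.6320 + (-2.6320)·0.66495 = 0.88186 mol/L.

0.882 mol/L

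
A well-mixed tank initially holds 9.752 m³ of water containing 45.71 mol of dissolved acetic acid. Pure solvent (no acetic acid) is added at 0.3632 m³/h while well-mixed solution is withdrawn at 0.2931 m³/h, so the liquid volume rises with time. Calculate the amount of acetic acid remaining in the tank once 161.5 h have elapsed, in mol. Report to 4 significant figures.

Total volume: dV/dt = Q_in − Q_out = 0.0701000 m³/h, so V(t) = 9.752 + 0.0701000 t and V(161.5) = 21.0731 m³.
Species balance (pure solvent in): dm/dt = −Q_out · m/V(t).
Separate: dm/m = −Q_out dt/V(t) ⇒ ln(m/m₀) = −(Q_out/(Q_in−Q_out)) ln(V/V₀).
m = m₀ (V₀/V)^(Q_out/(Q_in−Q_out)) = 45.71 × (9.752/21.0731)^(4.18117) = 1.82323 mol.

1.823 mol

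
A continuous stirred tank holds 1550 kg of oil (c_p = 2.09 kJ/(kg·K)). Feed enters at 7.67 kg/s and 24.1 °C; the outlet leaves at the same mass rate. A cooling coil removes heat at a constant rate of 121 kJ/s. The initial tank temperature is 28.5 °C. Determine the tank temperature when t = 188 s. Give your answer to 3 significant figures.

21.3 °C

Unsteady energy balance on the tank contents: M c_p dT/dt = ṁ c_p (T_in − T) − 121.
Rearrange: dT/dt = (T_ss − T)/τ with τ = M/ṁ = 202.09 s and T_ss = T_in − Q̇/(ṁ c_p) = 16.552 °C.
This is linear first-order; T(t) = T_ss + (T₀ − T_ss) e^(−t/τ).
T(188) = 16.552 + (11.948)·e^(−188/202.09) = 16.552 + (11.948)·0.39444 = 21.265 °C.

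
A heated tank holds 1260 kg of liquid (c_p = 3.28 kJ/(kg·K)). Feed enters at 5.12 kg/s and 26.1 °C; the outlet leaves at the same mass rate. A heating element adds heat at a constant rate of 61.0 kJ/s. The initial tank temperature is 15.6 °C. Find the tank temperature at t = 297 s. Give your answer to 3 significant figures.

25.5 °C

M c_p dT/dt = ṁ c_p (T_in − T) + Q̇.
Rearrange: dT/dt = (T_ss − T)/τ with τ = M/ṁ = 246.09 s and T_ss = T_in + Q̇/(ṁ c_p) = 29.732 °C.
Solution: T(t) = T_ss + (T₀ − T_ss) e^(−t/τ).
T(297) = 29.732 + (-14.132)·e^(−297/246.09) = 29.732 + (-14.132)·0.29914 = 25.505 °C.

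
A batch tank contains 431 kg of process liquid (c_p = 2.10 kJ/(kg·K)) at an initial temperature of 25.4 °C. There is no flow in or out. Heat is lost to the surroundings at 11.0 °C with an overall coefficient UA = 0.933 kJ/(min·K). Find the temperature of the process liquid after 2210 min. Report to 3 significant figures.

12.5 °C

M c_p dT/dt = −UA(T − T_amb).
dT/dt = (T_ss − T)/τ with T_ss = T_amb = 11.000 °C, τ = M c_p/UA = 431·2.10/0.933 = 970.10 min.
Integrating: T(t) = T_ss + (T₀ − T_ss) e^(−t/τ).
T(2210) = 11.000 + (14.400)·0.10248 = 12.476 °C.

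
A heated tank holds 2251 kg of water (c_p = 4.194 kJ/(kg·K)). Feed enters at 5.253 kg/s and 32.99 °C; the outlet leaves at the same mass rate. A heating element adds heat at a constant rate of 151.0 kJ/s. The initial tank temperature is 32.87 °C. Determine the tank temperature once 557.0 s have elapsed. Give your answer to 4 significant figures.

M c_p dT/dt = ṁ c_p (T_in − T) + Q̇.
Rearrange: dT/dt = (T_ss − T)/τ with τ = M/ṁ = 428.517 s and T_ss = T_in + Q̇/(ṁ c_p) = 39.8440 °C.
Solution: T(t) = T_ss + (T₀ − T_ss) e^(−t/τ).
T(557.0) = 39.8440 + (-6.97395)·e^(−557.0/428.517) = 39.8440 + (-6.97395)·0.272578 = 37.9430 °C.

37.94 °C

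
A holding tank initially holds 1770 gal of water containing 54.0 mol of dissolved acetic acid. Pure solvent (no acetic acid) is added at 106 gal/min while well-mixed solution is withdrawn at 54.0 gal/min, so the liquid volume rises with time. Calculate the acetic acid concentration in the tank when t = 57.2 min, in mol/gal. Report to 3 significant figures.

0.00409 mol/gal

Total volume: dV/dt = Q_in − Q_out = 52.000 gal/min, so V(t) = 1770 + 52.000 t and V(57.2) = 4744.4 gal.
Species balance (pure solvent in): dm/dt = −Q_out · m/V(t).
dm/m = −Q_out dt/(V₀ + 52.000 t); integrating gives ln(m/m₀) = −(Q_out/(Q_in−Q_out)) ln(V/V₀).
m = m₀ (V₀/V)^(Q_out/(Q_in−Q_out)) = 54.0 × (1770/4744.4)^(1.0385) = 19.396 mol.
C = m/V = 19.396/4744.4 = 0.0040882 mol/gal.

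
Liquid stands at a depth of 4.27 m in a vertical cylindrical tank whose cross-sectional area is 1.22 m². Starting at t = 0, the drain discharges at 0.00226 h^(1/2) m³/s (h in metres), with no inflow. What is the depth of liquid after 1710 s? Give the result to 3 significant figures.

Mass balance (ρ constant): A dh/dt = −0.00226 √h.
∫ h^(−1/2) dh = −(0.00226/A) ∫ dt, giving 2√h = 2√h₀ − (0.00226/A) t.
√h = √4.27 − 0.00226·1710/(2·1.22) = 2.0664 − 1.5839 = 0.48255.
h = 0.48255² = 0.23285 m.

0.233 m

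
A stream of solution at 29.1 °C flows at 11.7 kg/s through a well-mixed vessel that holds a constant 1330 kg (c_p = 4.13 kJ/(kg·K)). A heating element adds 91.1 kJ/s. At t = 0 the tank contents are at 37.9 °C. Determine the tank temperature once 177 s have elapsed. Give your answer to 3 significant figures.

32.4 °C

Unsteady energy balance on the tank contents: M c_p dT/dt = ṁ c_p (T_in − T) + 91.1.
Rearrange: dT/dt = (T_ss − T)/τ with τ = M/ṁ = 113.68 s and T_ss = T_in + Q̇/(ṁ c_p) = 30.985 °C.
This is linear first-order; T(t) = T_ss + (T₀ − T_ss) e^(−t/τ).
T(177) = 30.985 + (6.9147)·e^(−177/113.68) = 30.985 + (6.9147)·0.21075 = 32.443 °C.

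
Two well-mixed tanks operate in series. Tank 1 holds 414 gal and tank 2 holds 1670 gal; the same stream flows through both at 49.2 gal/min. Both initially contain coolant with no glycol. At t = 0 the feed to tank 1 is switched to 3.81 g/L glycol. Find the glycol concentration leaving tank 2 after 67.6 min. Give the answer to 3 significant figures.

Time constants: τᵢ = Vᵢ/Q for each well-mixed tank.
τ₁ = 414/49.2 = 8.4146 min; τ₂ = 1670/49.2 = 33.943 min.
Solving the cascade with C₁(0)=C₂(0)=0 gives C₂(t) = C_in[1 − (τ₁ e^(−t/τ₁) − τ₂ e^(−t/τ₂))/(τ₁ − τ₂)].
At t = 67.6: e^(−t/τ₁) = 0.00032437, e^(−t/τ₂) = 0.13648.
C₂ = 3.81·[1 − (8.4146·0.00032437 − 33.943·0.13648)/(-25.528)] = 3.81·0.81864 = 3.1190 g/L.

3.12 g/L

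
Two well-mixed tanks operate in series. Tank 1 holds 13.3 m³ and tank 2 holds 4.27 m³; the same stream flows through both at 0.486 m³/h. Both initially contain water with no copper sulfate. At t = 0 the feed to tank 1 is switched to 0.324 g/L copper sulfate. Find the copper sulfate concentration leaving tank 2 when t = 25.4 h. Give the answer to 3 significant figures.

0.144 g/L

Each tank obeys Vᵢ dCᵢ/dt = Q(Cᵢ₋₁ − Cᵢ), so τᵢ = Vᵢ/Q.
τ₁ = 13.3/0.486 = 27.366 h; τ₂ = 4.27/0.486 = 8.7860 h.
Tank 1: C₁ = C_in(1 − e^(−t/τ₁)). Tank 2 (τ₁ ≠ τ₂): C₂ = C_in[1 − (τ₁ e^(−t/τ₁) − τ₂ e^(−t/τ₂))/(τ₁ − τ₂)].
At t = 25.4: e^(−t/τ₁) = 0.39528, e^(−t/τ₂) = 0.055523.
C₂ = 0.324·[1 − (27.366·0.39528 − 8.7860·0.055523)/(18.580)] = 0.324·0.44405 = 0.14387 g/L.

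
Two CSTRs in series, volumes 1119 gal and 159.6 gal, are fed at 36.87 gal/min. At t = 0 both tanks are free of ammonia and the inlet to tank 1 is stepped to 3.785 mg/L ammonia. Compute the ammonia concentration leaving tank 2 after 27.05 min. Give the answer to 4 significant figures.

1.976 mg/L

Time constants: τᵢ = Vᵢ/Q for each well-mixed tank.
τ₁ = 1119/36.87 = 30.3499 min; τ₂ = 159.6/36.87 = 4.32872 min.
Tank 1: C₁ = C_in(1 − e^(−t/τ₁)). Tank 2 (τ₁ ≠ τ₂): C₂ = C_in[1 − (τ₁ e^(−t/τ₁) − τ₂ e^(−t/τ₂))/(τ₁ − τ₂)].
At t = 27.05: e^(−t/τ₁) = 0.410134, e^(−t/τ₂) = 0.00193247.
C₂ = 3.785·[1 − (30.3499·0.410134 − 4.32872·0.00193247)/(26.0212)] = 3.785·0.521960 = 1.97562 mg/L.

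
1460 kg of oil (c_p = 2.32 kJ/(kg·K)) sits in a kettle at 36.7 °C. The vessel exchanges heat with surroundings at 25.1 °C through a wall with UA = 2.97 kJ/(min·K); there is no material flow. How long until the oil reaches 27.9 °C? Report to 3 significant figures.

Lumped-capacitance energy balance: M c_p dT/dt = UA(T_amb − T).
τ = M c_p/UA = 1140.5 min; T_ss = T_amb = 25.100 °C.
T(t) = T_ss + (T₀ − T_ss)e^(−t/τ); set T = 27.9:
t = −τ ln[(T − T_ss)/(T₀ − T_ss)] = −1140.5 · ln(0.24138) = 1621.0 min.

1620 min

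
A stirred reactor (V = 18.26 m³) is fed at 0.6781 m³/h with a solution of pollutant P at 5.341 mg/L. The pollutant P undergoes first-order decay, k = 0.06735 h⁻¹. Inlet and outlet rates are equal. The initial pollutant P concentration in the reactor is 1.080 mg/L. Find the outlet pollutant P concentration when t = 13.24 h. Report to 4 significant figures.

1.693 mg/L

Species balance: V dC/dt = Q C_in − Q C − k V C.
This is linear with rate a = Q/V + k = 0.104486 h⁻¹.
C_ss = Q C_in/(Q + kV) = 1.89827 mg/L; C(t) = C_ss + (C₀ − C_ss) e^(−a t).
C(13.24) = 1.89827 + (-0.818271)·e^(−0.104486·13.24) = 1.89827 + (-0.818271)·0.250727 = 1.69311 mg/L.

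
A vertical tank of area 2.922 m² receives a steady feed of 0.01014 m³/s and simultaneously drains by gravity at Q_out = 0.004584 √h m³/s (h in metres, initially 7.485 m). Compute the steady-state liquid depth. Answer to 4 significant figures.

A dh/dt = Q_in − 0.004584 √h. Steady state requires inflow = outflow:
Q_in = 0.004584 √h_ss ⇒ √h_ss = 0.01014/0.004584 = 2.21204.
h_ss = 2.21204² = 4.89313 m. (Since h₀ = 7.485 m > h_ss, the level will fall toward this value.)

4.893 m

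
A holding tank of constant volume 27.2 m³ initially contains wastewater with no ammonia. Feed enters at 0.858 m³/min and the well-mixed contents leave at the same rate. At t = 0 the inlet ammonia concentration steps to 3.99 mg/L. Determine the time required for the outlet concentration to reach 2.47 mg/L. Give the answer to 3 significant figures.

30.6 min

Species balance on the tank: V dC/dt = Q(C_in − C), so τ = V/Q = 31.702 min.
C(t) = C_in + (C₀ − C_in) e^(−t/τ). Set C = 2.47 and solve for t:
e^(−t/τ) = (C − C_in)/(C₀ − C_in) = (2.47 − 3.99)/(0 − 3.99) = 0.38095
t = −τ ln(…) = 31.702 × 0.96508 = 30.595 min.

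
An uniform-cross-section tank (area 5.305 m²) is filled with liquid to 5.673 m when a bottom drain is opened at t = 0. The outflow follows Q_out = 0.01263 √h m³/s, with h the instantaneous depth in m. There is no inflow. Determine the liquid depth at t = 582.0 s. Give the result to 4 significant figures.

2.853 m

Unsteady balance on liquid volume: A dh/dt = −0.01263 √h.
Separate and integrate: 2(√h − √h₀) = −(0.01263/A) t.
√h = √5.673 − 0.01263·582.0/(2·5.305) = 2.38181 − 0.692805 = 1.68900.
h = 1.68900² = 2.85272 m.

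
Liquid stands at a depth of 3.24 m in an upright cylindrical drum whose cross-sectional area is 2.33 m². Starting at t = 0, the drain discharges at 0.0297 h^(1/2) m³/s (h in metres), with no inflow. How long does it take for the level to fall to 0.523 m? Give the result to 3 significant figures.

169 s

A dh/dt = −Q_out = −0.0297 √h.
Separate and integrate: 2(√h − √h₀) = −(0.0297/A) t.
t = 2A(√h₀ − √h)/0.0297 = 2·2.33·(√3.24 − √0.523)/0.0297
  = 4.6600 × (1.8000 − 0.72319) / 0.0297 = 168.95 s.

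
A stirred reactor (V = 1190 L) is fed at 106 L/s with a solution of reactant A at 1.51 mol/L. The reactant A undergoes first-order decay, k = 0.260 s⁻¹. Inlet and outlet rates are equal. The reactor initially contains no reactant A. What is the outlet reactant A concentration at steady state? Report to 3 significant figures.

V dC/dt = Q(C_in − C) − k V C.
At steady state: 0 = Q C_in − (Q + kV) C_ss, so C_ss = Q C_in/(Q + kV).
C_ss = 106·1.51/(106 + 0.260·1190) = 160.06/415.40 = 0.38532 mol/L.

0.385 mol/L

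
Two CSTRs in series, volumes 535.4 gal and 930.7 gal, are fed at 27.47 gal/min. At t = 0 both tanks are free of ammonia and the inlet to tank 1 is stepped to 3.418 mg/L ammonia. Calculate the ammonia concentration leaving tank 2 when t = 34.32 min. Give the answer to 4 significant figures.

Species balance on tank i: dCᵢ/dt = (Cᵢ₋₁ − Cᵢ)/τᵢ with τᵢ = Vᵢ/Q.
τ₁ = 535.4/27.47 = 19.4904 min; τ₂ = 930.7/27.47 = 33.8806 min.
Tank 1: C₁ = C_in(1 − e^(−t/τ₁)). Tank 2 (τ₁ ≠ τ₂): C₂ = C_in[1 − (τ₁ e^(−t/τ₁) − τ₂ e^(−t/τ₂))/(τ₁ − τ₂)].
At t = 34.32: e^(−t/τ₁) = 0.171895, e^(−t/τ₂) = 0.363139.
C₂ = 3.418·[1 − (19.4904·0.171895 − 33.8806·0.363139)/(-14.3902)] = 3.418·0.377837 = 1.29145 mg/L.

1.291 mg/L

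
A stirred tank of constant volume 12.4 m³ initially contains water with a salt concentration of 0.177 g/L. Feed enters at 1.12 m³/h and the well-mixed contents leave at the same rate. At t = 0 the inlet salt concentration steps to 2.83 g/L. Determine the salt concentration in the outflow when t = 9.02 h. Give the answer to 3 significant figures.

1.66 g/L

Unsteady species balance (constant V, well mixed): V dC/dt = Q(C_in − C).
Rewrite as dC/dt + C/τ = C_in/τ, τ = V/Q = 11.071 h.
Solution: C(t) = C_in + (C₀ − C_in) e^(−t/τ).
C(9.02) = 2.83 + (0.177 − 2.83)·e^(−9.02/11.071) = 2.83 + (-2.6530)·0.44277 = 1.6553 g/L.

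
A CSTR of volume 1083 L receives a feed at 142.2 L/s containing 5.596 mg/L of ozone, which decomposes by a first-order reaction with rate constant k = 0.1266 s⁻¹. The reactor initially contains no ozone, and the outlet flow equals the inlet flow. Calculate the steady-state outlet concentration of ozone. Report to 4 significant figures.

Species balance: V dC/dt = Q C_in − Q C − k V C.
At steady state: 0 = Q C_in − (Q + kV) C_ss, so C_ss = Q C_in/(Q + kV).
C_ss = 142.2·5.596/(142.2 + 0.1266·1083) = 795.751/279.308 = 2.84901 mg/L.

2.849 mg/L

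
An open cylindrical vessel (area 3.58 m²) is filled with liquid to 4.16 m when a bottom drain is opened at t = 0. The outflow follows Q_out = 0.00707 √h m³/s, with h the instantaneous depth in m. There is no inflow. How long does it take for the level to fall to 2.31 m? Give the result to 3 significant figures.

Unsteady balance on liquid volume: A dh/dt = −0.00707 √h.
This is separable: 2 d(√h)/dt = −0.00707/A, so √h = √h₀ − (0.00707/(2A)) t.
t = 2A(√h₀ − √h)/0.00707 = 2·3.58·(√4.16 − √2.31)/0.00707
  = 7.1600 × (2.0396 − 1.5199) / 0.00707 = 526.36 s.

526 s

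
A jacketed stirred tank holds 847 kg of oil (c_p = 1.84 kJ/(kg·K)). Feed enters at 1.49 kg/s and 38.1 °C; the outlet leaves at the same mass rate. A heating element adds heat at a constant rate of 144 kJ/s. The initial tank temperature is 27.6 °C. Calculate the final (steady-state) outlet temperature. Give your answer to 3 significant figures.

Energy balance: M c_p dT/dt = ṁ c_p (T_in − T) + 144.
At steady state dT/dt = 0 ⇒ T_ss = T_in + Q̇/(ṁ c_p) = 38.1 + 144/(1.49·1.84) = 90.624 °C.

90.6 °C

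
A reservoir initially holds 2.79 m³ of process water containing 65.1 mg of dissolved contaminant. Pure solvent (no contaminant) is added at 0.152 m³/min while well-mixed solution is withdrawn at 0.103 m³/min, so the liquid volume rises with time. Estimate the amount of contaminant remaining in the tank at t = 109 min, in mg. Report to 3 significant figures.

6.87 mg

Total volume: dV/dt = Q_in − Q_out = 0.049000 m³/min, so V(t) = 2.79 + 0.049000 t and V(109) = 8.1310 m³.
Species balance (pure solvent in): dm/dt = −Q_out · m/V(t).
Separate: dm/m = −Q_out dt/V(t) ⇒ ln(m/m₀) = −(Q_out/(Q_in−Q_out)) ln(V/V₀).
m = m₀ (V₀/V)^(Q_out/(Q_in−Q_out)) = 65.1 × (2.79/8.1310)^(2.1020) = 6.8723 mg.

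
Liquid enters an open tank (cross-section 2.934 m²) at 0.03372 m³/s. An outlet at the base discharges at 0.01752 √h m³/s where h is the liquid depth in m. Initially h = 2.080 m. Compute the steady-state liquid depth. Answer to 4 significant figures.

Level balance: A dh/dt = 0.03372 − 0.01752 √h. Setting dh/dt = 0:
Q_in = 0.01752 √h_ss ⇒ √h_ss = 0.03372/0.01752 = 1.92466.
h_ss = 1.92466² = 3.70431 m. (Since h₀ = 2.080 m < h_ss, the level will rise toward this value.)

3.704 m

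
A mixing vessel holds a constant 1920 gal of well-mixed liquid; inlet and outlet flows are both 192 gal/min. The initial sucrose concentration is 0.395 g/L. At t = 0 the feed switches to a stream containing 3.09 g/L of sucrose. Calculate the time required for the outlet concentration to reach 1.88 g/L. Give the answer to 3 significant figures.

Species balance on the tank: V dC/dt = Q(C_in − C), so τ = V/Q = 10.000 min.
C(t) = C_in + (C₀ − C_in) e^(−t/τ). Set C = 1.88 and solve for t:
e^(−t/τ) = (C − C_in)/(C₀ − C_in) = (1.88 − 3.09)/(0.395 − 3.09) = 0.44898
t = −τ ln(…) = 10.000 × 0.80078 = 8.0078 min.

8.01 min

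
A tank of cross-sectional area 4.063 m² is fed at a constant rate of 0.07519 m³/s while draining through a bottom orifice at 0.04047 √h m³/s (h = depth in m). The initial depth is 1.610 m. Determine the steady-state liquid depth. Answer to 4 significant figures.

3.452 m

A dh/dt = Q_in − 0.04047 √h. Steady state requires inflow = outflow:
Q_in = 0.04047 √h_ss ⇒ √h_ss = 0.07519/0.04047 = 1.85792.
h_ss = 1.85792² = 3.45186 m. (Since h₀ = 1.610 m < h_ss, the level will rise toward this value.)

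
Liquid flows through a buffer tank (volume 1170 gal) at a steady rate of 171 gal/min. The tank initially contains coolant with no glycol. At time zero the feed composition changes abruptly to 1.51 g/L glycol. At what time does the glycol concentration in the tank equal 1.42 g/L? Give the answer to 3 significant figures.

Transient balance on the dissolved component: V dC/dt = Q(C_in − C), so τ = V/Q = 6.8421 min.
C(t) = C_in + (C₀ − C_in) e^(−t/τ). Set C = 1.42 and solve for t:
e^(−t/τ) = (C − C_in)/(C₀ − C_in) = (1.42 − 1.51)/(0 − 1.51) = 0.059603
t = −τ ln(…) = 6.8421 × 2.8201 = 19.295 min.

19.3 min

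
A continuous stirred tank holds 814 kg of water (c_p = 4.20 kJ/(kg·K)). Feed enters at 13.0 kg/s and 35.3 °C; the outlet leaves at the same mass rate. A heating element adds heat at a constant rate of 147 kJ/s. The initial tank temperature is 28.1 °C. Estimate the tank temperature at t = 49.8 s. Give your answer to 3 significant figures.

33.5 °C

Heat balance on the well-mixed liquid: M c_p dT/dt = ṁ c_p (T_in − T) + 147.
Rearrange: dT/dt = (T_ss − T)/τ with τ = M/ṁ = 62.615 s and T_ss = T_in + Q̇/(ṁ c_p) = 37.992 °C.
This is linear first-order; T(t) = T_ss + (T₀ − T_ss) e^(−t/τ).
T(49.8) = 37.992 + (-9.8923)·e^(−49.8/62.615) = 37.992 + (-9.8923)·0.45143 = 33.527 °C.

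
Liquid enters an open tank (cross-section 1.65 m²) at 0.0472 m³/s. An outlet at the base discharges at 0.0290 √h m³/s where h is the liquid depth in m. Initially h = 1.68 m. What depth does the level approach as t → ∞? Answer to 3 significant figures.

2.65 m

A dh/dt = Q_in − 0.0290 √h. Steady state requires inflow = outflow:
Q_in = 0.0290 √h_ss ⇒ √h_ss = 0.0472/0.0290 = 1.6276.
h_ss = 1.6276² = 2.6490 m. (Since h₀ = 1.68 m < h_ss, the level will rise toward this value.)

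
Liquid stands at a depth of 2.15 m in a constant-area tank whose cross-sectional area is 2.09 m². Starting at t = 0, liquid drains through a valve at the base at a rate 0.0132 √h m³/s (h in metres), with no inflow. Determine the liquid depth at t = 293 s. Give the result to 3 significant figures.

0.293 m

Volume balance on the tank: A dh/dt = −0.0132 √h.
∫ h^(−1/2) dh = −(0.0132/A) ∫ dt, giving 2√h = 2√h₀ − (0.0132/A) t.
√h = √2.15 − 0.0132·293/(2·2.09) = 1.4663 − 0.92526 = 0.54102.
h = 0.54102² = 0.29271 m.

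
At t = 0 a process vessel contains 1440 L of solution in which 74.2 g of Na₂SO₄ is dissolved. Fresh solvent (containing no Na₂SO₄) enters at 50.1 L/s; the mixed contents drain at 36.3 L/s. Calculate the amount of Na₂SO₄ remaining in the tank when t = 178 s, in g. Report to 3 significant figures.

Total volume: dV/dt = Q_in − Q_out = 13.800 L/s, so V(t) = 1440 + 13.800 t and V(178) = 3896.4 L.
No Na₂SO₄ enters, so dm/dt = −Q_out · (m/V).
Separate: dm/m = −Q_out dt/V(t) ⇒ ln(m/m₀) = −(Q_out/(Q_in−Q_out)) ln(V/V₀).
m = m₀ (V₀/V)^(Q_out/(Q_in−Q_out)) = 74.2 × (1440/3896.4)^(2.6304) = 5.4108 g.

5.41 g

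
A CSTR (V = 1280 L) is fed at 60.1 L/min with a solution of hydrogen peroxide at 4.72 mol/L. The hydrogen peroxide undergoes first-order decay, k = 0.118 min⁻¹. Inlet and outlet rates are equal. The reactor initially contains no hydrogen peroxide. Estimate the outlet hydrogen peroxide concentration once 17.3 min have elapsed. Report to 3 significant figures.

1.27 mol/L

Accumulation = in − out − consumed: V dC/dt = Q C_in − Q C − k V C.
dC/dt = (Q/V) C_in − (Q/V + k) C; effective rate a = Q/V + k = 0.046953 + 0.118 = 0.16495 min⁻¹.
C_ss = Q C_in/(Q + kV) = 1.3435 mol/L; C(t) = C_ss + (C₀ − C_ss) e^(−a t).
C(17.3) = 1.3435 + (-1.3435)·e^(−0.16495·17.3) = 1.3435 + (-1.3435)·0.057631 = 1.2661 mol/L.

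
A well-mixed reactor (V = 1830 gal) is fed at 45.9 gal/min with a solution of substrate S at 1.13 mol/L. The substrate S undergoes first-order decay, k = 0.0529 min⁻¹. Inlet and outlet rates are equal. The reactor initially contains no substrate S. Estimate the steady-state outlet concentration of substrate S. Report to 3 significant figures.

Species balance: V dC/dt = Q C_in − Q C − k V C.
Steady state (dC/dt = 0): C_ss = Q C_in/(Q + kV) = C_in/(1 + kV/Q).
C_ss = 45.9·1.13/(45.9 + 0.0529·1830) = 51.867/142.71 = 0.36345 mol/L.

0.363 mol/L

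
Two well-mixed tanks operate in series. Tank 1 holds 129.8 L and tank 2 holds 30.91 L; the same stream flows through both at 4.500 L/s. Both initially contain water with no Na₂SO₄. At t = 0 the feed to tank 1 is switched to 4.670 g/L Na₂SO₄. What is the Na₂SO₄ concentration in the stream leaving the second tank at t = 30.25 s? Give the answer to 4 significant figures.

Each tank obeys Vᵢ dCᵢ/dt = Q(Cᵢ₋₁ − Cᵢ), so τᵢ = Vᵢ/Q.
τ₁ = 129.8/4.500 = 28.8444 s; τ₂ = 30.91/4.500 = 6.86889 s.
Tank 1: C₁ = C_in(1 − e^(−t/τ₁)). Tank 2 (τ₁ ≠ τ₂): C₂ = C_in[1 − (τ₁ e^(−t/τ₁) − τ₂ e^(−t/τ₂))/(τ₁ − τ₂)].
At t = 30.25: e^(−t/τ₁) = 0.350383, e^(−t/τ₂) = 0.0122294.
C₂ = 4.670·[1 − (28.8444·0.350383 − 6.86889·0.0122294)/(21.9756)] = 4.670·0.543921 = 2.54011 g/L.

2.540 g/L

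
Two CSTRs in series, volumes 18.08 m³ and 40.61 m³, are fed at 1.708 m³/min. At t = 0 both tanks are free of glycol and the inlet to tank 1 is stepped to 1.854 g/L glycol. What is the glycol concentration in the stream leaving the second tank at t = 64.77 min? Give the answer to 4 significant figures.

Species balance on tank i: dCᵢ/dt = (Cᵢ₋₁ − Cᵢ)/τᵢ with τᵢ = Vᵢ/Q.
τ₁ = 18.08/1.708 = 10.5855 min; τ₂ = 40.61/1.708 = 23.7763 min.
Tank 1: C₁ = C_in(1 − e^(−t/τ₁)). Tank 2 (τ₁ ≠ τ₂): C₂ = C_in[1 − (τ₁ e^(−t/τ₁) − τ₂ e^(−t/τ₂))/(τ₁ − τ₂)].
At t = 64.77: e^(−t/τ₁) = 0.00220119, e^(−t/τ₂) = 0.0656029.
C₂ = 1.854·[1 − (10.5855·0.00220119 − 23.7763·0.0656029)/(-13.1909)] = 1.854·0.883518 = 1.63804 g/L.

1.638 g/L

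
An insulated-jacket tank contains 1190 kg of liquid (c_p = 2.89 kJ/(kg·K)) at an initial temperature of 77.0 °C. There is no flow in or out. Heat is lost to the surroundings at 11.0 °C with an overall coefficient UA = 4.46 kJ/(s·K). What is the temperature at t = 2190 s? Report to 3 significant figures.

Lumped-capacitance energy balance: M c_p dT/dt = UA(T_amb − T).
dT/dt = (T_ss − T)/τ with T_ss = T_amb = 11.000 °C, τ = M c_p/UA = 1190·2.89/4.46 = 771.10 s.
T approaches T_ss exponentially: T(t) = T_ss + (T₀ − T_ss) e^(−t/τ).
T(2190) = 11.000 + (66.000)·0.058420 = 14.856 °C.

14.9 °C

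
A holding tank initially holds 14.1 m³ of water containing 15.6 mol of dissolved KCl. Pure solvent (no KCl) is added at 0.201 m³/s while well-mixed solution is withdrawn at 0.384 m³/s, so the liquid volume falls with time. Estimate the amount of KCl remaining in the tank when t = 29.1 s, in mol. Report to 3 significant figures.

Let m(t) be the amount of KCl. Volume: V(t) = V₀ + (Q_in − Q_out) t = 14.1 − 0.18300 t; V(29.1) = 8.7747 m³.
Solute balance: dm/dt = 0 − Q_out C = −Q_out m/V(t).
dm/m = −Q_out dt/(V₀ − 0.18300 t); integrating gives ln(m/m₀) = −(Q_out/(Q_in−Q_out)) ln(V/V₀).
m = m₀ (V₀/V)^(Q_out/(Q_in−Q_out)) = 15.6 × (14.1/8.7747)^(-2.0984) = 5.7662 mol.

5.77 mol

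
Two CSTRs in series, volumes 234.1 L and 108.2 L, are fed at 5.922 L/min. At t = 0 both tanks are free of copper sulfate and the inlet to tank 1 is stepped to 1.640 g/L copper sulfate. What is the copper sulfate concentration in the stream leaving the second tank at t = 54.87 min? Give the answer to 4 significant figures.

0.9489 g/L

Time constants: τᵢ = Vᵢ/Q for each well-mixed tank.
τ₁ = 234.1/5.922 = 39.5306 min; τ₂ = 108.2/5.922 = 18.2709 min.
Tank 1: C₁ = C_in(1 − e^(−t/τ₁)). Tank 2 (τ₁ ≠ τ₂): C₂ = C_in[1 − (τ₁ e^(−t/τ₁) − τ₂ e^(−t/τ₂))/(τ₁ − τ₂)].
At t = 54.87: e^(−t/τ₁) = 0.249564, e^(−t/τ₂) = 0.0496308.
C₂ = 1.640·[1 − (39.5306·0.249564 − 18.2709·0.0496308)/(21.2597)] = 1.640·0.578611 = 0.948922 g/L.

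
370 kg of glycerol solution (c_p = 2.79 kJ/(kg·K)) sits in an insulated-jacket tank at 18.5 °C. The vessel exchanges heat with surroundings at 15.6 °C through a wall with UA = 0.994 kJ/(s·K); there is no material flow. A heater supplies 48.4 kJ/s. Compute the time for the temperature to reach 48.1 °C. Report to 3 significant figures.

1080 s

Lumped-capacitance energy balance: M c_p dT/dt = UA(T_amb − T) + Q̇.
τ = M c_p/UA = 1038.5 s; T_ss = T_amb + Q̇/UA = 15.6 + 48.4/0.994 = 64.292 °C.
T(t) = T_ss + (T₀ − T_ss)e^(−t/τ); set T = 48.1:
t = −τ ln[(T − T_ss)/(T₀ − T_ss)] = −1038.5 · ln(0.35360) = 1079.6 s.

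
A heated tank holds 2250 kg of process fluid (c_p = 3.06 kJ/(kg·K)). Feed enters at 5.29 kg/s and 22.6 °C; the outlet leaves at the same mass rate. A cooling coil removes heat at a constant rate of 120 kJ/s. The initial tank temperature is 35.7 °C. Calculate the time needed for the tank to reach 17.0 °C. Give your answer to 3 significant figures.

1030 s

Unsteady energy balance on the tank contents: M c_p dT/dt = ṁ c_p (T_in − T) − 120.
τ = M/ṁ = 425.33 s; T_ss = T_in − Q̇/(ṁ c_p) = 15.187 °C.
T(t) = T_ss + (T₀ − T_ss) e^(−t/τ). Set T = 17.0:
e^(−t/τ) = (17.0 − 15.187)/(35.7 − 15.187) = 0.088391
t = −425.33 · ln(0.088391) = 1031.8 s.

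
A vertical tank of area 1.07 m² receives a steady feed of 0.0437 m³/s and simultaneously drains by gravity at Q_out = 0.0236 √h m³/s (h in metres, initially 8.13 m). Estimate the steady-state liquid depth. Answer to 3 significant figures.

A dh/dt = Q_in − 0.0236 √h. Steady state requires inflow = outflow:
Q_in = 0.0236 √h_ss ⇒ √h_ss = 0.0437/0.0236 = 1.8517.
h_ss = 1.8517² = 3.4288 m. (Since h₀ = 8.13 m > h_ss, the level will fall toward this value.)

3.43 m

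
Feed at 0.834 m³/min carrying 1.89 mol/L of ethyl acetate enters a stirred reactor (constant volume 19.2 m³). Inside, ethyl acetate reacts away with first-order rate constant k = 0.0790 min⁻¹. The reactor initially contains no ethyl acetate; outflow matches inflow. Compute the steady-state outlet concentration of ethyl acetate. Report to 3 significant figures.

V dC/dt = Q(C_in − C) − k V C.
Steady state (dC/dt = 0): C_ss = Q C_in/(Q + kV) = C_in/(1 + kV/Q).
C_ss = 0.834·1.89/(0.834 + 0.0790·19.2) = 1.5763/2.3508 = 0.67052 mol/L.

0.671 mol/L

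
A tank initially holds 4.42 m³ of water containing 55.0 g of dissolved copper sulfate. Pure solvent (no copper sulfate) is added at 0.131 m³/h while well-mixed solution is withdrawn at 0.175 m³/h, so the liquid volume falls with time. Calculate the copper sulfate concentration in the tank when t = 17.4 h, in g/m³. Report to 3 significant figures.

7.06 g/m³

Total volume: dV/dt = Q_in − Q_out = -0.044000 m³/h, so V(t) = 4.42 − 0.044000 t and V(17.4) = 3.6544 m³.
No copper sulfate enters, so dm/dt = −Q_out · (m/V).
Separate: dm/m = −Q_out dt/V(t) ⇒ ln(m/m₀) = −(Q_out/(Q_in−Q_out)) ln(V/V₀).
m = m₀ (V₀/V)^(Q_out/(Q_in−Q_out)) = 55.0 × (4.42/3.6544)^(-3.9773) = 25.812 g.
C = m/V = 25.812/3.6544 = 7.0632 g/m³.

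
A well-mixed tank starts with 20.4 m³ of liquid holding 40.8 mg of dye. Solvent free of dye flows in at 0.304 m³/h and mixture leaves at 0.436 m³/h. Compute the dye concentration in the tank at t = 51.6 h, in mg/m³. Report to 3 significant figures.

0.785 mg/m³

Total volume: dV/dt = Q_in − Q_out = -0.13200 m³/h, so V(t) = 20.4 − 0.13200 t and V(51.6) = 13.589 m³.
Solute balance: dm/dt = 0 − Q_out C = −Q_out m/V(t).
dm/m = −Q_out dt/(V₀ − 0.13200 t); integrating gives ln(m/m₀) = −(Q_out/(Q_in−Q_out)) ln(V/V₀).
m = m₀ (V₀/V)^(Q_out/(Q_in−Q_out)) = 40.8 × (20.4/13.589)^(-3.3030) = 10.662 mg.
C = m/V = 10.662/13.589 = 0.78463 mg/m³.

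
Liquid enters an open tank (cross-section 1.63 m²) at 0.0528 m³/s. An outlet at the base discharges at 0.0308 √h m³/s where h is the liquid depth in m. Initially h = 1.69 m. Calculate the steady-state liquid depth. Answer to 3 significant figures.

2.94 m

Level balance: A dh/dt = 0.0528 − 0.0308 √h. Setting dh/dt = 0:
Q_in = 0.0308 √h_ss ⇒ √h_ss = 0.0528/0.0308 = 1.7143.
h_ss = 1.7143² = 2.9388 m. (Since h₀ = 1.69 m < h_ss, the level will rise toward this value.)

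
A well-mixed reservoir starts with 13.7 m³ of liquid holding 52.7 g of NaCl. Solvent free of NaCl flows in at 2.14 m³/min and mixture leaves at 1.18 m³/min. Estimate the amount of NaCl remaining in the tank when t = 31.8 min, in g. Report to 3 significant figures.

Let m(t) be the amount of NaCl. Volume: V(t) = V₀ + (Q_in − Q_out) t = 13.7 + 0.96000 t; V(31.8) = 44.228 m³.
Solute balance: dm/dt = 0 − Q_out C = −Q_out m/V(t).
dm/m = −Q_out dt/(V₀ + 0.96000 t); integrating gives ln(m/m₀) = −(Q_out/(Q_in−Q_out)) ln(V/V₀).
m = m₀ (V₀/V)^(Q_out/(Q_in−Q_out)) = 52.7 × (13.7/44.228)^(1.2292) = 12.479 g.

12.5 g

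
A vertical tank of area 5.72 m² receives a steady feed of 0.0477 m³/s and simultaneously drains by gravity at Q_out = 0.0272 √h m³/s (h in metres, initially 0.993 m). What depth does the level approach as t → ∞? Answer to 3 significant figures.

3.08 m

Level balance: A dh/dt = 0.0477 − 0.0272 √h. Setting dh/dt = 0:
Q_in = 0.0272 √h_ss ⇒ √h_ss = 0.0477/0.0272 = 1.7537.
h_ss = 1.7537² = 3.0754 m. (Since h₀ = 0.993 m < h_ss, the level will rise toward this value.)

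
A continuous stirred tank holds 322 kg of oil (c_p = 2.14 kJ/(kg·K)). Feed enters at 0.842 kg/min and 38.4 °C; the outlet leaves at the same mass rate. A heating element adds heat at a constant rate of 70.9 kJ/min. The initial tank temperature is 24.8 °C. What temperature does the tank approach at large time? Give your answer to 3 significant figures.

Heat balance on the well-mixed liquid: M c_p dT/dt = ṁ c_p (T_in − T) + 70.9.
At steady state dT/dt = 0 ⇒ T_ss = T_in + Q̇/(ṁ c_p) = 38.4 + 70.9/(0.842·2.14) = 77.748 °C.

77.7 °C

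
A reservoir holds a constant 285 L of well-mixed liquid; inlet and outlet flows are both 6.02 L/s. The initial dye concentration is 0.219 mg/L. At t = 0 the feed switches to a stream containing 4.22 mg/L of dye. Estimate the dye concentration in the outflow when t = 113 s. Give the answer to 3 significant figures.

Transient balance on the dissolved component: V dC/dt = Q(C_in − C).
Time constant τ = V/Q = 285/6.02 = 47.342 s.
This is linear first-order; C(t) = C_in + (C₀ − C_in) e^(−t/τ).
C(113) = 4.22 + (0.219 − 4.22)·e^(−113/47.342) = 4.22 + (-4.0010)·0.091916 = 3.8522 mg/L.

3.85 mg/L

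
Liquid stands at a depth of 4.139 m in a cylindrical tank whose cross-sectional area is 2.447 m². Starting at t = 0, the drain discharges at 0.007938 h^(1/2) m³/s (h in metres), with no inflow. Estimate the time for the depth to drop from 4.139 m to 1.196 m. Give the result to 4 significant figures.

With no inflow, A dh/dt = −0.007938 √h.
Separate and integrate: 2(√h − √h₀) = −(0.007938/A) t.
t = 2A(√h₀ − √h)/0.007938 = 2·2.447·(√4.139 − √1.196)/0.007938
  = 4.89400 × (2.03445 − 1.09362) / 0.007938 = 580.051 s.

580.1 s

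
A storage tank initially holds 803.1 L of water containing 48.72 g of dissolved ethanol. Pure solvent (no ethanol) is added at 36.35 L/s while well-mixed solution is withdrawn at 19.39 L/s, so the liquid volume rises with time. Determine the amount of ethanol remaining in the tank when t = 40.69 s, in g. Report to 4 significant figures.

23.98 g

Let m(t) be the amount of ethanol. Volume: V(t) = V₀ + (Q_in − Q_out) t = 803.1 + 16.9600 t; V(40.69) = 1493.20 L.
Species balance (pure solvent in): dm/dt = −Q_out · m/V(t).
dm/m = −Q_out dt/(V₀ + 16.9600 t); integrating gives ln(m/m₀) = −(Q_out/(Q_in−Q_out)) ln(V/V₀).
m = m₀ (V₀/V)^(Q_out/(Q_in−Q_out)) = 48.72 × (803.1/1493.20)^(1.14328) = 23.9754 g.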